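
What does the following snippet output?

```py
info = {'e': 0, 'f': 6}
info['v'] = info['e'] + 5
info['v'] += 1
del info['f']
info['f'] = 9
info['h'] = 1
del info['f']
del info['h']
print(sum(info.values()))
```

info['v'] = info['e']+5 = 5 → {'e': 0, 'f': 6, 'v': 5}
info['v'] = 5+1 = 6 → {'e': 0, 'f': 6, 'v': 6}
del 'f' → {'e': 0, 'v': 6}
info['f'] = 9 → {'e': 0, 'v': 6, 'f': 9}
info['h'] = 1 → {'e': 0, 'v': 6, 'f': 9, 'h': 1}
del 'f' → {'e': 0, 'v': 6, 'h': 1}
del 'h' → {'e': 0, 'v': 6}
sum of values = 6

6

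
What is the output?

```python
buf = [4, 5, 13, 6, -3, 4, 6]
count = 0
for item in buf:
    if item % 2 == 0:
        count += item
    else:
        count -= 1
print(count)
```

17

item=4: even, count = 0+4 = 4
item=5: not even, count = 4-1 = 3
item=13: not even, count = 3-1 = 2
item=6: even, count = 2+6 = 8
item=-3: not even, count = 8-1 = 7
item=4: even, count = 7+4 = 11
item=6: even, count = 11+6 = 17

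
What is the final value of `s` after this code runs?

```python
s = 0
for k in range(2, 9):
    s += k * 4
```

140

k=2: s = 0+2*4 = 8
k=3: s = 8+3*4 = 20
k=4: s = 20+4*4 = 36
k=5: s = 36+5*4 = 56
k=6: s = 56+6*4 = 80
k=7: s = 80+7*4 = 108
k=8: s = 108+8*4 = 140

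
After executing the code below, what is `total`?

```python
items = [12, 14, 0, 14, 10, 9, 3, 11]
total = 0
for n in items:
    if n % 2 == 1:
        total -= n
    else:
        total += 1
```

-18

n=12: not odd, total = 0+1 = 1
n=14: not odd, total = 1+1 = 2
n=0: not odd, total = 2+1 = 3
n=14: not odd, total = 3+1 = 4
n=10: not odd, total = 4+1 = 5
n=9: odd, total = 5-9 = -4
n=3: odd, total = (-4)-3 = -7
n=11: odd, total = (-7)-11 = -18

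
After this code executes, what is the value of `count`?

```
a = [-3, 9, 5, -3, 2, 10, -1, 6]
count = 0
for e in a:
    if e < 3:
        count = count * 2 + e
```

e=-3: <3, count = 0*2+(-3) = -3
e=9: not <3
e=5: not <3
e=-3: <3, count = (-3)*2+(-3) = -9
e=2: <3, count = (-9)*2+2 = -16
e=10: not <3
e=-1: <3, count = (-16)*2+(-1) = -33
e=6: not <3

-33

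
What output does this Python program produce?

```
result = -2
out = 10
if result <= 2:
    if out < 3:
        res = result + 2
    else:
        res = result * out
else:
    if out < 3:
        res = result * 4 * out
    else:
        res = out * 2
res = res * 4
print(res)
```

result=-2, out=10
result <= 2 is True; out < 3 is False
→ res = result * out = -20
res = (-20)*4 = -80

-80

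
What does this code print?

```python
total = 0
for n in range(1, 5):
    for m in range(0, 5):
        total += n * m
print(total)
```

100

n=1,m=0: total = 0+0 = 0
n=1,m=1: total = 0+1 = 1
n=1,m=2: total = 1+2 = 3
n=1,m=3: total = 3+3 = 6
n=1,m=4: total = 6+4 = 10
n=2,m=0: total = 10+0 = 10
n=2,m=1: total = 10+2 = 12
n=2,m=2: total = 12+4 = 16
n=2,m=3: total = 16+6 = 22
n=2,m=4: total = 22+8 = 30
n=3,m=0: total = 30+0 = 30
n=3,m=1: total = 30+3 = 33
n=3,m=2: total = 33+6 = 39
n=3,m=3: total = 39+9 = 48
n=3,m=4: total = 48+12 = 60
n=4,m=0: total = 60+0 = 60
n=4,m=1: total = 60+4 = 64
n=4,m=2: total = 64+8 = 72
n=4,m=3: total = 72+12 = 84
n=4,m=4: total = 84+16 = 100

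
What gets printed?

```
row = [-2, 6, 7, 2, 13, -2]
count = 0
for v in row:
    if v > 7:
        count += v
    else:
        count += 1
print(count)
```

v=-2: not >7, count = 0+1 = 1
v=6: not >7, count = 1+1 = 2
v=7: not >7, count = 2+1 = 3
v=2: not >7, count = 3+1 = 4
v=13: >7, count = 4+13 = 17
v=-2: not >7, count = 17+1 = 18

18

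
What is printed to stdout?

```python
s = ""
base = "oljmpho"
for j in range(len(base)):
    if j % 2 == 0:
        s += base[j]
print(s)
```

ojpo

j=0: add 'o' → 'o'
j=1: skip
j=2: add 'j' → 'oj'
j=3: skip
j=4: add 'p' → 'ojp'
j=5: skip
j=6: add 'o' → 'ojpo'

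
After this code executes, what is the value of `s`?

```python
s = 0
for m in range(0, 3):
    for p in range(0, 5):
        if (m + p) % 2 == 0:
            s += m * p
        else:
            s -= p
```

m=0,p=0: even sum, s = 0+0 = 0
m=0,p=1: odd sum, s = 0-1 = -1
m=0,p=2: even sum, s = (-1)+0 = -1
m=0,p=3: odd sum, s = (-1)-3 = -4
m=0,p=4: even sum, s = (-4)+0 = -4
m=1,p=0: odd sum, s = (-4)-0 = -4
m=1,p=1: even sum, s = (-4)+1 = -3
m=1,p=2: odd sum, s = (-3)-2 = -5
m=1,p=3: even sum, s = (-5)+3 = -2
m=1,p=4: odd sum, s = (-2)-4 = -6
m=2,p=0: even sum, s = (-6)+0 = -6
m=2,p=1: odd sum, s = (-6)-1 = -7
m=2,p=2: even sum, s = (-7)+4 = -3
m=2,p=3: odd sum, s = (-3)-3 = -6
m=2,p=4: even sum, s = (-6)+8 = 2

2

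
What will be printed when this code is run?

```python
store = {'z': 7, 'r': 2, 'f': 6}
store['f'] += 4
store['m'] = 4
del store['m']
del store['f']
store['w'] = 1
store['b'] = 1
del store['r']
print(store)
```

store['f'] = 6+4 = 10 → {'z': 7, 'r': 2, 'f': 10}
store['m'] = 4 → {'z': 7, 'r': 2, 'f': 10, 'm': 4}
del 'm' → {'z': 7, 'r': 2, 'f': 10}
del 'f' → {'z': 7, 'r': 2}
store['w'] = 1 → {'z': 7, 'r': 2, 'w': 1}
store['b'] = 1 → {'z': 7, 'r': 2, 'w': 1, 'b': 1}
del 'r' → {'z': 7, 'w': 1, 'b': 1}

{'z': 7, 'w': 1, 'b': 1}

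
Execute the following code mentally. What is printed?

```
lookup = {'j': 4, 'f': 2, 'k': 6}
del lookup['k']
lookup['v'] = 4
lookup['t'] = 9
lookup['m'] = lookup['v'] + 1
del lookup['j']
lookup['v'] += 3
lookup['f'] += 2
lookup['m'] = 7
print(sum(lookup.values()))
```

27

del 'k' → {'j': 4, 'f': 2}
lookup['v'] = 4 → {'j': 4, 'f': 2, 'v': 4}
lookup['t'] = 9 → {'j': 4, 'f': 2, 'v': 4, 't': 9}
lookup['m'] = lookup['v']+1 = 5 → {'j': 4, 'f': 2, 'v': 4, 't': 9, 'm': 5}
del 'j' → {'f': 2, 'v': 4, 't': 9, 'm': 5}
lookup['v'] = 4+3 = 7 → {'f': 2, 'v': 7, 't': 9, 'm': 5}
lookup['f'] = 2+2 = 4 → {'f': 4, 'v': 7, 't': 9, 'm': 5}
lookup['m'] = 7 → {'f': 4, 'v': 7, 't': 9, 'm': 7}
sum of values = 27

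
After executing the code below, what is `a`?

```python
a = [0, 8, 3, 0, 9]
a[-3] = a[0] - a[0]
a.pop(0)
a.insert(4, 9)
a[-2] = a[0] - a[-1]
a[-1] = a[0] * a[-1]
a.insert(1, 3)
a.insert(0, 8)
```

[8, 8, 3, 0, 0, -1, 72]

a[-3] = a[0]-a[0] = 0-0 = 0 → [0, 8, 0, 0, 9]
pop(0) removes 0 → [8, 0, 0, 9]
insert 9 at 4 → [8, 0, 0, 9, 9]
a[-2] = a[0]-a[-1] = 8-9 = -1 → [8, 0, 0, -1, 9]
a[-1] = a[0]*a[-1] = 8*9 = 72 → [8, 0, 0, -1, 72]
insert 3 at 1 → [8, 3, 0, 0, -1, 72]
insert 8 at 0 → [8, 8, 3, 0, 0, -1, 72]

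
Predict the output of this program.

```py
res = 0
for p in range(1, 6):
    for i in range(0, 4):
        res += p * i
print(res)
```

90

p=1,i=0: res = 0+0 = 0
p=1,i=1: res = 0+1 = 1
p=1,i=2: res = 1+2 = 3
p=1,i=3: res = 3+3 = 6
p=2,i=0: res = 6+0 = 6
p=2,i=1: res = 6+2 = 8
p=2,i=2: res = 8+4 = 12
p=2,i=3: res = 12+6 = 18
p=3,i=0: res = 18+0 = 18
p=3,i=1: res = 18+3 = 21
p=3,i=2: res = 21+6 = 27
p=3,i=3: res = 27+9 = 36
p=4,i=0: res = 36+0 = 36
p=4,i=1: res = 36+4 = 40
p=4,i=2: res = 40+8 = 48
p=4,i=3: res = 48+12 = 60
p=5,i=0: res = 60+0 = 60
p=5,i=1: res = 60+5 = 65
p=5,i=2: res = 65+10 = 75
p=5,i=3: res = 75+15 = 90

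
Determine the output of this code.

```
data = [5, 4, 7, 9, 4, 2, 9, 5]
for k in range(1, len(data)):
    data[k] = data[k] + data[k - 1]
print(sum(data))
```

k=1: data[1] = 4+5 = 9 → [5, 9, 7, 9, 4, 2, 9, 5]
k=2: data[2] = 7+9 = 16 → [5, 9, 16, 9, 4, 2, 9, 5]
k=3: data[3] = 9+16 = 25 → [5, 9, 16, 25, 4, 2, 9, 5]
k=4: data[4] = 4+25 = 29 → [5, 9, 16, 25, 29, 2, 9, 5]
k=5: data[5] = 2+29 = 31 → [5, 9, 16, 25, 29, 31, 9, 5]
k=6: data[6] = 9+31 = 40 → [5, 9, 16, 25, 29, 31, 40, 5]
k=7: data[7] = 5+40 = 45 → [5, 9, 16, 25, 29, 31, 40, 45]
sum = 200

200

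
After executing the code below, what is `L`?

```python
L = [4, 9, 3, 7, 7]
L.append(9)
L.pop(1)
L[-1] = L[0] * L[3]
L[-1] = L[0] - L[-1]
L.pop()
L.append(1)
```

append 9 → [4, 9, 3, 7, 7, 9]
pop(1) removes 9 → [4, 3, 7, 7, 9]
L[-1] = L[0]*L[3] = 4*7 = 28 → [4, 3, 7, 7, 28]
L[-1] = L[0]-L[-1] = 4-28 = -24 → [4, 3, 7, 7, -24]
pop() removes -24 → [4, 3, 7, 7]
append 1 → [4, 3, 7, 7, 1]

[4, 3, 7, 7, 1]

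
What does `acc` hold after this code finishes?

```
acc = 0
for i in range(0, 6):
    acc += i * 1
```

i=0: acc = 0+0*1 = 0
i=1: acc = 0+1*1 = 1
i=2: acc = 1+2*1 = 3
i=3: acc = 3+3*1 = 6
i=4: acc = 6+4*1 = 10
i=5: acc = 10+5*1 = 15

15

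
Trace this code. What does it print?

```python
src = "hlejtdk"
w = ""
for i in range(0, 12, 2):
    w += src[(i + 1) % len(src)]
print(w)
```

i=0: add src[1]='l' → 'l'
i=2: add src[3]='j' → 'lj'
i=4: add src[5]='d' → 'ljd'
i=6: add src[0]='h' → 'ljdh'
i=8: add src[2]='e' → 'ljdhe'
i=10: add src[4]='t' → 'ljdhet'

ljdhet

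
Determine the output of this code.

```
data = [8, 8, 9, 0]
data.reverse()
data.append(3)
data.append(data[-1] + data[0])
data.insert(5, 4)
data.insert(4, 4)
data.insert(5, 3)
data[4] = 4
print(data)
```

reverse → [0, 9, 8, 8]
append 3 → [0, 9, 8, 8, 3]
append data[-1]+data[0] = 3+0 = 3 → [0, 9, 8, 8, 3, 3]
insert 4 at 5 → [0, 9, 8, 8, 3, 4, 3]
insert 4 at 4 → [0, 9, 8, 8, 4, 3, 4, 3]
insert 3 at 5 → [0, 9, 8, 8, 4, 3, 3, 4, 3]
data[4] = 4 → [0, 9, 8, 8, 4, 3, 3, 4, 3]

[0, 9, 8, 8, 4, 3, 3, 4, 3]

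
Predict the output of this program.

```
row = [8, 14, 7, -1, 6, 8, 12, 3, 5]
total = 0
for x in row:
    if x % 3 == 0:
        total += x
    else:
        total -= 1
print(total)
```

x=8: not %3==0, total = 0-1 = -1
x=14: not %3==0, total = (-1)-1 = -2
x=7: not %3==0, total = (-2)-1 = -3
x=-1: not %3==0, total = (-3)-1 = -4
x=6: %3==0, total = (-4)+6 = 2
x=8: not %3==0, total = 2-1 = 1
x=12: %3==0, total = 1+12 = 13
x=3: %3==0, total = 13+3 = 16
x=5: not %3==0, total = 16-1 = 15

15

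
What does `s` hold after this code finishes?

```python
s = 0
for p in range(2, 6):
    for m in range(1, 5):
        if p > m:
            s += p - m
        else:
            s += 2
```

32

p=2,m=1: 2>1, s = 0+1 = 1
p=2,m=2: not 2>2, s = 1+2 = 3
p=2,m=3: not 2>3, s = 3+2 = 5
p=2,m=4: not 2>4, s = 5+2 = 7
p=3,m=1: 3>1, s = 7+2 = 9
p=3,m=2: 3>2, s = 9+1 = 10
p=3,m=3: not 3>3, s = 10+2 = 12
p=3,m=4: not 3>4, s = 12+2 = 14
p=4,m=1: 4>1, s = 14+3 = 17
p=4,m=2: 4>2, s = 17+2 = 19
p=4,m=3: 4>3, s = 19+1 = 20
p=4,m=4: not 4>4, s = 20+2 = 22
p=5,m=1: 5>1, s = 22+4 = 26
p=5,m=2: 5>2, s = 26+3 = 29
p=5,m=3: 5>3, s = 29+2 = 31
p=5,m=4: 5>4, s = 31+1 = 32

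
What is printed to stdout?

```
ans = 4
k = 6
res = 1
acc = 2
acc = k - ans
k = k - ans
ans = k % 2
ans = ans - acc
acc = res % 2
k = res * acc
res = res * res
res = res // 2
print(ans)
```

-2

acc = 6-4 = 2
k = 6-4 = 2
ans = 2%2 = 0
ans = 0-2 = -2
acc = 1%2 = 1
k = 1*1 = 1
res = 1*1 = 1
res = 1//2 = 0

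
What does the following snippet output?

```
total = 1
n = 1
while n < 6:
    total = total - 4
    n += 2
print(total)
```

-11

n=1: total = 1-4 = -3
n=3: total = (-3)-4 = -7
n=5: total = (-7)-4 = -11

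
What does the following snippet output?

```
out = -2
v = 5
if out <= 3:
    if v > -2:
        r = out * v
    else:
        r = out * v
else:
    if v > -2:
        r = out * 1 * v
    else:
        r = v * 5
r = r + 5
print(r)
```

-5

out=-2, v=5
out <= 3 is True; v > -2 is True
→ r = out * v = -10
r = (-10)+5 = -5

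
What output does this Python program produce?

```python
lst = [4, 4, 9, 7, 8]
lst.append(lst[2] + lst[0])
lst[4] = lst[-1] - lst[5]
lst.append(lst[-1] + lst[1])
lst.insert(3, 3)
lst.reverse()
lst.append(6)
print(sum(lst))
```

63

append lst[2]+lst[0] = 9+4 = 13 → [4, 4, 9, 7, 8, 13]
lst[4] = lst[-1]-lst[5] = 13-13 = 0 → [4, 4, 9, 7, 0, 13]
append lst[-1]+lst[1] = 13+4 = 17 → [4, 4, 9, 7, 0, 13, 17]
insert 3 at 3 → [4, 4, 9, 3, 7, 0, 13, 17]
reverse → [17, 13, 0, 7, 3, 9, 4, 4]
append 6 → [17, 13, 0, 7, 3, 9, 4, 4, 6]
sum = 63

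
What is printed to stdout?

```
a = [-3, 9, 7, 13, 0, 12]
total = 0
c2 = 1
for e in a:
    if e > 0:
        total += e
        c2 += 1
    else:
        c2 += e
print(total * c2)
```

82

e=-3: not >0; c2=-2
e=9: >0, total = 0+9 = 9; c2=-1
e=7: >0, total = 9+7 = 16; c2=0
e=13: >0, total = 16+13 = 29; c2=1
e=0: not >0; c2=1
e=12: >0, total = 29+12 = 41; c2=2
total*c2 = 41*2 = 82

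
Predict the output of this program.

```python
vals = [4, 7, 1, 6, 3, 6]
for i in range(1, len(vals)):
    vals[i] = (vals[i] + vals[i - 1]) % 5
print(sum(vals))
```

13

i=1: vals[1] = (7+4)%5 = 1 → [4, 1, 1, 6, 3, 6]
i=2: vals[2] = (1+1)%5 = 2 → [4, 1, 2, 6, 3, 6]
i=3: vals[3] = (6+2)%5 = 3 → [4, 1, 2, 3, 3, 6]
i=4: vals[4] = (3+3)%5 = 1 → [4, 1, 2, 3, 1, 6]
i=5: vals[5] = (6+1)%5 = 2 → [4, 1, 2, 3, 1, 2]
sum = 13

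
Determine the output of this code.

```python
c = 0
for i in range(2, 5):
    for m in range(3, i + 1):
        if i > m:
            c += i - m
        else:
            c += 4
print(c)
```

9

i=3,m=3: not 3>3, c = 0+4 = 4
i=4,m=3: 4>3, c = 4+1 = 5
i=4,m=4: not 4>4, c = 5+4 = 9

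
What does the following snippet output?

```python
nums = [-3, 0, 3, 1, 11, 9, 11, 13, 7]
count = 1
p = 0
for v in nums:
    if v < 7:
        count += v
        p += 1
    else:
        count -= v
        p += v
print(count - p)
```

v=-3: <7, count = 1+(-3) = -2; p=1
v=0: <7, count = (-2)+0 = -2; p=2
v=3: <7, count = (-2)+3 = 1; p=3
v=1: <7, count = 1+1 = 2; p=4
v=11: not <7, count = 2-11 = -9; p=15
v=9: not <7, count = (-9)-9 = -18; p=24
v=11: not <7, count = (-18)-11 = -29; p=35
v=13: not <7, count = (-29)-13 = -42; p=48
v=7: not <7, count = (-42)-7 = -49; p=55
count-p = (-49)-55 = -104

-104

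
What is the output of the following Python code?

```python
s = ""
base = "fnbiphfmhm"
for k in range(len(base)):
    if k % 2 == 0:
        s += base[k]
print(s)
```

k=0: add 'f' → 'f'
k=1: skip
k=2: add 'b' → 'fb'
k=3: skip
k=4: add 'p' → 'fbp'
k=5: skip
k=6: add 'f' → 'fbpf'
k=7: skip
k=8: add 'h' → 'fbpfh'
k=9: skip

fbpfh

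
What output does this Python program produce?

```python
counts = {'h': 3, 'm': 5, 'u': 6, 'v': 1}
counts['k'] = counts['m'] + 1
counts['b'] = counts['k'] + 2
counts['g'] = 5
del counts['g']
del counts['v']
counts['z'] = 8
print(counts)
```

{'h': 3, 'm': 5, 'u': 6, 'k': 6, 'b': 8, 'z': 8}

counts['k'] = counts['m']+1 = 6 → {'h': 3, 'm': 5, 'u': 6, 'v': 1, 'k': 6}
counts['b'] = counts['k']+2 = 8 → {'h': 3, 'm': 5, 'u': 6, 'v': 1, 'k': 6, 'b': 8}
counts['g'] = 5 → {'h': 3, 'm': 5, 'u': 6, 'v': 1, 'k': 6, 'b': 8, 'g': 5}
del 'g' → {'h': 3, 'm': 5, 'u': 6, 'v': 1, 'k': 6, 'b': 8}
del 'v' → {'h': 3, 'm': 5, 'u': 6, 'k': 6, 'b': 8}
counts['z'] = 8 → {'h': 3, 'm': 5, 'u': 6, 'k': 6, 'b': 8, 'z': 8}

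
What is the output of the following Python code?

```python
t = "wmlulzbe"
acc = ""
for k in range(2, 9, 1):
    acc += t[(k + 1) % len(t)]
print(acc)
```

k=2: add t[3]='u' → 'u'
k=3: add t[4]='l' → 'ul'
k=4: add t[5]='z' → 'ulz'
k=5: add t[6]='b' → 'ulzb'
k=6: add t[7]='e' → 'ulzbe'
k=7: add t[0]='w' → 'ulzbew'
k=8: add t[1]='m' → 'ulzbewm'

ulzbewm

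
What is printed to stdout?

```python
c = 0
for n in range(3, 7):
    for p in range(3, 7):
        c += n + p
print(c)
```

144

n=3,p=3: c = 0+6 = 6
n=3,p=4: c = 6+7 = 13
n=3,p=5: c = 13+8 = 21
n=3,p=6: c = 21+9 = 30
n=4,p=3: c = 30+7 = 37
n=4,p=4: c = 37+8 = 45
n=4,p=5: c = 45+9 = 54
n=4,p=6: c = 54+10 = 64
n=5,p=3: c = 64+8 = 72
n=5,p=4: c = 72+9 = 81
n=5,p=5: c = 81+10 = 91
n=5,p=6: c = 91+11 = 102
n=6,p=3: c = 102+9 = 111
n=6,p=4: c = 111+10 = 121
n=6,p=5: c = 121+11 = 132
n=6,p=6: c = 132+12 = 144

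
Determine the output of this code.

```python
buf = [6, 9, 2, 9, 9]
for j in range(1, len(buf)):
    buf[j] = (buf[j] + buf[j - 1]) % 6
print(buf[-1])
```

5

j=1: buf[1] = (9+6)%6 = 3 → [6, 3, 2, 9, 9]
j=2: buf[2] = (2+3)%6 = 5 → [6, 3, 5, 9, 9]
j=3: buf[3] = (9+5)%6 = 2 → [6, 3, 5, 2, 9]
j=4: buf[4] = (9+2)%6 = 5 → [6, 3, 5, 2, 5]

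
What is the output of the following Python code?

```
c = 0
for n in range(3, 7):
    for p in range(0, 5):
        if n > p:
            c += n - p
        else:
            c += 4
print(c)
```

63

n=3,p=0: 3>0, c = 0+3 = 3
n=3,p=1: 3>1, c = 3+2 = 5
n=3,p=2: 3>2, c = 5+1 = 6
n=3,p=3: not 3>3, c = 6+4 = 10
n=3,p=4: not 3>4, c = 10+4 = 14
n=4,p=0: 4>0, c = 14+4 = 18
n=4,p=1: 4>1, c = 18+3 = 21
n=4,p=2: 4>2, c = 21+2 = 23
n=4,p=3: 4>3, c = 23+1 = 24
n=4,p=4: not 4>4, c = 24+4 = 28
n=5,p=0: 5>0, c = 28+5 = 33
n=5,p=1: 5>1, c = 33+4 = 37
n=5,p=2: 5>2, c = 37+3 = 40
n=5,p=3: 5>3, c = 40+2 = 42
n=5,p=4: 5>4, c = 42+1 = 43
n=6,p=0: 6>0, c = 43+6 = 49
n=6,p=1: 6>1, c = 49+5 = 54
n=6,p=2: 6>2, c = 54+4 = 58
n=6,p=3: 6>3, c = 58+3 = 61
n=6,p=4: 6>4, c = 61+2 = 63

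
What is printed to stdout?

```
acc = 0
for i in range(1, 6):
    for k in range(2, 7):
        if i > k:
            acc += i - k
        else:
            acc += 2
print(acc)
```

48

i=1,k=2: not 1>2, acc = 0+2 = 2
i=1,k=3: not 1>3, acc = 2+2 = 4
i=1,k=4: not 1>4, acc = 4+2 = 6
i=1,k=5: not 1>5, acc = 6+2 = 8
i=1,k=6: not 1>6, acc = 8+2 = 10
i=2,k=2: not 2>2, acc = 10+2 = 12
i=2,k=3: not 2>3, acc = 12+2 = 14
i=2,k=4: not 2>4, acc = 14+2 = 16
i=2,k=5: not 2>5, acc = 16+2 = 18
i=2,k=6: not 2>6, acc = 18+2 = 20
i=3,k=2: 3>2, acc = 20+1 = 21
i=3,k=3: not 3>3, acc = 21+2 = 23
i=3,k=4: not 3>4, acc = 23+2 = 25
i=3,k=5: not 3>5, acc = 25+2 = 27
i=3,k=6: not 3>6, acc = 27+2 = 29
i=4,k=2: 4>2, acc = 29+2 = 31
i=4,k=3: 4>3, acc = 31+1 = 32
i=4,k=4: not 4>4, acc = 32+2 = 34
i=4,k=5: not 4>5, acc = 34+2 = 36
i=4,k=6: not 4>6, acc = 36+2 = 38
i=5,k=2: 5>2, acc = 38+3 = 41
i=5,k=3: 5>3, acc = 41+2 = 43
i=5,k=4: 5>4, acc = 43+1 = 44
i=5,k=5: not 5>5, acc = 44+2 = 46
i=5,k=6: not 5>6, acc = 46+2 = 48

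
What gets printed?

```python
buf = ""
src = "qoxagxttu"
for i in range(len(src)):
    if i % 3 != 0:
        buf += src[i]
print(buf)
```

oxgxtu

i=0: skip
i=1: add 'o' → 'o'
i=2: add 'x' → 'ox'
i=3: skip
i=4: add 'g' → 'oxg'
i=5: add 'x' → 'oxgx'
i=6: skip
i=7: add 't' → 'oxgxt'
i=8: add 'u' → 'oxgxtu'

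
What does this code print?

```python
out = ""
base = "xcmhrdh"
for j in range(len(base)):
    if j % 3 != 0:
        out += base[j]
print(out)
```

cmrd

j=0: skip
j=1: add 'c' → 'c'
j=2: add 'm' → 'cm'
j=3: skip
j=4: add 'r' → 'cmr'
j=5: add 'd' → 'cmrd'
j=6: skip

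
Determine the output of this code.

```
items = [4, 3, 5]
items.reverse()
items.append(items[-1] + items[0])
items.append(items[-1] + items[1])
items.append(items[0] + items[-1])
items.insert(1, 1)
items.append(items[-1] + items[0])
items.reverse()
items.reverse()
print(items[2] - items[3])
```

reverse → [5, 3, 4]
append items[-1]+items[0] = 4+5 = 9 → [5, 3, 4, 9]
append items[-1]+items[1] = 9+3 = 12 → [5, 3, 4, 9, 12]
append items[0]+items[-1] = 5+12 = 17 → [5, 3, 4, 9, 12, 17]
insert 1 at 1 → [5, 1, 3, 4, 9, 12, 17]
append items[-1]+items[0] = 17+5 = 22 → [5, 1, 3, 4, 9, 12, 17, 22]
reverse → [22, 17, 12, 9, 4, 3, 1, 5]
reverse → [5, 1, 3, 4, 9, 12, 17, 22]
items[2]-items[3] = 3-4 = -1

-1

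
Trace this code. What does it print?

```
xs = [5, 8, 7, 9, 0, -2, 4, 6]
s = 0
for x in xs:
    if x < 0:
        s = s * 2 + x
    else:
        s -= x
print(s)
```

-70

x=5: not <0, s = 0-5 = -5
x=8: not <0, s = (-5)-8 = -13
x=7: not <0, s = (-13)-7 = -20
x=9: not <0, s = (-20)-9 = -29
x=0: not <0, s = (-29)-0 = -29
x=-2: <0, s = (-29)*2+(-2) = -60
x=4: not <0, s = (-60)-4 = -64
x=6: not <0, s = (-64)-6 = -70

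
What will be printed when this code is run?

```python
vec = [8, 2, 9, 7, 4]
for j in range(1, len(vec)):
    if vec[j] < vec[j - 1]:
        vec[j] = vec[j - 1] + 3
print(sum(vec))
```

j=1: 2<8, vec[1] = 8+3 = 11 → [8, 11, 9, 7, 4]
j=2: 9<11, vec[2] = 11+3 = 14 → [8, 11, 14, 7, 4]
j=3: 7<14, vec[3] = 14+3 = 17 → [8, 11, 14, 17, 4]
j=4: 4<17, vec[4] = 17+3 = 20 → [8, 11, 14, 17, 20]
sum = 70

70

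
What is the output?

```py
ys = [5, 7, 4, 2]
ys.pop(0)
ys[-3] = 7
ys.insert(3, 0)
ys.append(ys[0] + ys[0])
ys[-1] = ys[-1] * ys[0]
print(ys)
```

[7, 4, 2, 0, 98]

pop(0) removes 5 → [7, 4, 2]
ys[-3] = 7 → [7, 4, 2]
insert 0 at 3 → [7, 4, 2, 0]
append ys[0]+ys[0] = 7+7 = 14 → [7, 4, 2, 0, 14]
ys[-1] = ys[-1]*ys[0] = 14*7 = 98 → [7, 4, 2, 0, 98]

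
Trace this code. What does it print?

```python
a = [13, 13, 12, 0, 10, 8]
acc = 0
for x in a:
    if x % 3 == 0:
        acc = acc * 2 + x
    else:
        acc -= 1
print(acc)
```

x=13: not %3==0, acc = 0-1 = -1
x=13: not %3==0, acc = (-1)-1 = -2
x=12: %3==0, acc = (-2)*2+12 = 8
x=0: %3==0, acc = 8*2+0 = 16
x=10: not %3==0, acc = 16-1 = 15
x=8: not %3==0, acc = 15-1 = 14

14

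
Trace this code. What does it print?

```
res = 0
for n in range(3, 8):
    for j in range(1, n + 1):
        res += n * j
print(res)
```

n=3,j=1: res = 0+3 = 3
n=3,j=2: res = 3+6 = 9
n=3,j=3: res = 9+9 = 18
n=4,j=1: res = 18+4 = 22
n=4,j=2: res = 22+8 = 30
n=4,j=3: res = 30+12 = 42
n=4,j=4: res = 42+16 = 58
n=5,j=1: res = 58+5 = 63
n=5,j=2: res = 63+10 = 73
n=5,j=3: res = 73+15 = 88
n=5,j=4: res = 88+20 = 108
n=5,j=5: res = 108+25 = 133
n=6,j=1: res = 133+6 = 139
n=6,j=2: res = 139+12 = 151
n=6,j=3: res = 151+18 = 169
n=6,j=4: res = 169+24 = 193
n=6,j=5: res = 193+30 = 223
n=6,j=6: res = 223+36 = 259
n=7,j=1: res = 259+7 = 266
n=7,j=2: res = 266+14 = 280
n=7,j=3: res = 280+21 = 301
n=7,j=4: res = 301+28 = 329
n=7,j=5: res = 329+35 = 364
n=7,j=6: res = 364+42 = 406
n=7,j=7: res = 406+49 = 455

455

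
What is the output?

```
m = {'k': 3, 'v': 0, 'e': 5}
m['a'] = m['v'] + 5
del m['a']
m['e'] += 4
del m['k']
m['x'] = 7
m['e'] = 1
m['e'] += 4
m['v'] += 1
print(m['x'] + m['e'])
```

12

m['a'] = m['v']+5 = 5 → {'k': 3, 'v': 0, 'e': 5, 'a': 5}
del 'a' → {'k': 3, 'v': 0, 'e': 5}
m['e'] = 5+4 = 9 → {'k': 3, 'v': 0, 'e': 9}
del 'k' → {'v': 0, 'e': 9}
m['x'] = 7 → {'v': 0, 'e': 9, 'x': 7}
m['e'] = 1 → {'v': 0, 'e': 1, 'x': 7}
m['e'] = 1+4 = 5 → {'v': 0, 'e': 5, 'x': 7}
m['v'] = 0+1 = 1 → {'v': 1, 'e': 5, 'x': 7}
m['x']+m['e'] = 7+5 = 12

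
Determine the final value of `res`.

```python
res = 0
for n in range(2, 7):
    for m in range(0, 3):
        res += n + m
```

n=2,m=0: res = 0+2 = 2
n=2,m=1: res = 2+3 = 5
n=2,m=2: res = 5+4 = 9
n=3,m=0: res = 9+3 = 12
n=3,m=1: res = 12+4 = 16
n=3,m=2: res = 16+5 = 21
n=4,m=0: res = 21+4 = 25
n=4,m=1: res = 25+5 = 30
n=4,m=2: res = 30+6 = 36
n=5,m=0: res = 36+5 = 41
n=5,m=1: res = 41+6 = 47
n=5,m=2: res = 47+7 = 54
n=6,m=0: res = 54+6 = 60
n=6,m=1: res = 60+7 = 67
n=6,m=2: res = 67+8 = 75

75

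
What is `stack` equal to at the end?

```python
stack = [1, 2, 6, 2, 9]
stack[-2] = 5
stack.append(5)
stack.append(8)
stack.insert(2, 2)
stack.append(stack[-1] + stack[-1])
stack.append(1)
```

stack[-2] = 5 → [1, 2, 6, 5, 9]
append 5 → [1, 2, 6, 5, 9, 5]
append 8 → [1, 2, 6, 5, 9, 5, 8]
insert 2 at 2 → [1, 2, 2, 6, 5, 9, 5, 8]
append stack[-1]+stack[-1] = 8+8 = 16 → [1, 2, 2, 6, 5, 9, 5, 8, 16]
append 1 → [1, 2, 2, 6, 5, 9, 5, 8, 16, 1]

[1, 2, 2, 6, 5, 9, 5, 8, 16, 1]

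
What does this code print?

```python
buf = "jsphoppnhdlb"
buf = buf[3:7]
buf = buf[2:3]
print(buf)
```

p

slice [3:7] → 'hopp'
slice [2:3] → 'p'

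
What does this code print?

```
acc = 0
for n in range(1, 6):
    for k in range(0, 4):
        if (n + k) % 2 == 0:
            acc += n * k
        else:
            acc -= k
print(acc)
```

n=1,k=0: odd sum, acc = 0-0 = 0
n=1,k=1: even sum, acc = 0+1 = 1
n=1,k=2: odd sum, acc = 1-2 = -1
n=1,k=3: even sum, acc = (-1)+3 = 2
n=2,k=0: even sum, acc = 2+0 = 2
n=2,k=1: odd sum, acc = 2-1 = 1
n=2,k=2: even sum, acc = 1+4 = 5
n=2,k=3: odd sum, acc = 5-3 = 2
n=3,k=0: odd sum, acc = 2-0 = 2
n=3,k=1: even sum, acc = 2+3 = 5
n=3,k=2: odd sum, acc = 5-2 = 3
n=3,k=3: even sum, acc = 3+9 = 12
n=4,k=0: even sum, acc = 12+0 = 12
n=4,k=1: odd sum, acc = 12-1 = 11
n=4,k=2: even sum, acc = 11+8 = 19
n=4,k=3: odd sum, acc = 19-3 = 16
n=5,k=0: odd sum, acc = 16-0 = 16
n=5,k=1: even sum, acc = 16+5 = 21
n=5,k=2: odd sum, acc = 21-2 = 19
n=5,k=3: even sum, acc = 19+15 = 34

34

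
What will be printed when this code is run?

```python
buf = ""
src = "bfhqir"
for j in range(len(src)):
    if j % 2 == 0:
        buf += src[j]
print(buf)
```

j=0: add 'b' → 'b'
j=1: skip
j=2: add 'h' → 'bh'
j=3: skip
j=4: add 'i' → 'bhi'
j=5: skip

bhi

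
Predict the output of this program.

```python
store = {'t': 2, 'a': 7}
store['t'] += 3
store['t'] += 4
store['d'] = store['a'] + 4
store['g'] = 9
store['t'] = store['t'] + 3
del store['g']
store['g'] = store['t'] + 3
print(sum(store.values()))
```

45

store['t'] = 2+3 = 5 → {'t': 5, 'a': 7}
store['t'] = 5+4 = 9 → {'t': 9, 'a': 7}
store['d'] = store['a']+4 = 11 → {'t': 9, 'a': 7, 'd': 11}
store['g'] = 9 → {'t': 9, 'a': 7, 'd': 11, 'g': 9}
store['t'] = store['t']+3 = 12 → {'t': 12, 'a': 7, 'd': 11, 'g': 9}
del 'g' → {'t': 12, 'a': 7, 'd': 11}
store['g'] = store['t']+3 = 15 → {'t': 12, 'a': 7, 'd': 11, 'g': 15}
sum of values = 45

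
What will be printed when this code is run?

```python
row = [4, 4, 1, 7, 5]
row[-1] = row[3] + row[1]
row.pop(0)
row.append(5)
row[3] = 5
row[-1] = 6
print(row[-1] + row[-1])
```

12

row[-1] = row[3]+row[1] = 7+4 = 11 → [4, 4, 1, 7, 11]
pop(0) removes 4 → [4, 1, 7, 11]
append 5 → [4, 1, 7, 11, 5]
row[3] = 5 → [4, 1, 7, 5, 5]
row[-1] = 6 → [4, 1, 7, 5, 6]
row[-1]+row[-1] = 6+6 = 12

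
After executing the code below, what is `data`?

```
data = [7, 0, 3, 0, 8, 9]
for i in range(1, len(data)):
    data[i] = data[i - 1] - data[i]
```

[7, 7, 4, 4, -4, -13]

i=1: data[1] = 7-0 = 7 → [7, 7, 3, 0, 8, 9]
i=2: data[2] = 7-3 = 4 → [7, 7, 4, 0, 8, 9]
i=3: data[3] = 4-0 = 4 → [7, 7, 4, 4, 8, 9]
i=4: data[4] = 4-8 = -4 → [7, 7, 4, 4, -4, 9]
i=5: data[5] = (-4)-9 = -13 → [7, 7, 4, 4, -4, -13]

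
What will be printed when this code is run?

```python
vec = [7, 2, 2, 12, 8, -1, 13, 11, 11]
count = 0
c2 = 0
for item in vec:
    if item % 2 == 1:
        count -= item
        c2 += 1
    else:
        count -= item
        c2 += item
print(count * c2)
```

-1885

item=7: odd, count = 0-7 = -7; c2=1
item=2: not odd, count = (-7)-2 = -9; c2=3
item=2: not odd, count = (-9)-2 = -11; c2=5
item=12: not odd, count = (-11)-12 = -23; c2=17
item=8: not odd, count = (-23)-8 = -31; c2=25
item=-1: odd, count = (-31)-(-1) = -30; c2=26
item=13: odd, count = (-30)-13 = -43; c2=27
item=11: odd, count = (-43)-11 = -54; c2=28
item=11: odd, count = (-54)-11 = -65; c2=29
count*c2 = (-65)*29 = -1885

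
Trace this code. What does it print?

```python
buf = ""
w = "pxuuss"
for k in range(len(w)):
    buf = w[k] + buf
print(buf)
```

k=0: prepend 'p' → 'p'
k=1: prepend 'x' → 'xp'
k=2: prepend 'u' → 'uxp'
k=3: prepend 'u' → 'uuxp'
k=4: prepend 's' → 'suuxp'
k=5: prepend 's' → 'ssuuxp'

ssuuxp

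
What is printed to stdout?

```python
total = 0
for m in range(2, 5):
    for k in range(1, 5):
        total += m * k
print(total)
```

90

m=2,k=1: total = 0+2 = 2
m=2,k=2: total = 2+4 = 6
m=2,k=3: total = 6+6 = 12
m=2,k=4: total = 12+8 = 20
m=3,k=1: total = 20+3 = 23
m=3,k=2: total = 23+6 = 29
m=3,k=3: total = 29+9 = 38
m=3,k=4: total = 38+12 = 50
m=4,k=1: total = 50+4 = 54
m=4,k=2: total = 54+8 = 62
m=4,k=3: total = 62+12 = 74
m=4,k=4: total = 74+16 = 90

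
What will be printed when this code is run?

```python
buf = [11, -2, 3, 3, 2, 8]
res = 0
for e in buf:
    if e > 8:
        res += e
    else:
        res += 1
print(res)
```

e=11: >8, res = 0+11 = 11
e=-2: not >8, res = 11+1 = 12
e=3: not >8, res = 12+1 = 13
e=3: not >8, res = 13+1 = 14
e=2: not >8, res = 14+1 = 15
e=8: not >8, res = 15+1 = 16

16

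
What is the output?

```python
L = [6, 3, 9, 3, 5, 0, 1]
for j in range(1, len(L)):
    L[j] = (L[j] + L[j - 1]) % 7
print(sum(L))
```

28

j=1: L[1] = (3+6)%7 = 2 → [6, 2, 9, 3, 5, 0, 1]
j=2: L[2] = (9+2)%7 = 4 → [6, 2, 4, 3, 5, 0, 1]
j=3: L[3] = (3+4)%7 = 0 → [6, 2, 4, 0, 5, 0, 1]
j=4: L[4] = (5+0)%7 = 5 → [6, 2, 4, 0, 5, 0, 1]
j=5: L[5] = (0+5)%7 = 5 → [6, 2, 4, 0, 5, 5, 1]
j=6: L[6] = (1+5)%7 = 6 → [6, 2, 4, 0, 5, 5, 6]
sum = 28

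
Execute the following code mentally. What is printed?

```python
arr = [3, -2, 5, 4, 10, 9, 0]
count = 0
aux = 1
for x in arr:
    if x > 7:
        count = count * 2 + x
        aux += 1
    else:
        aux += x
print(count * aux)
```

377

x=3: not >7; aux=4
x=-2: not >7; aux=2
x=5: not >7; aux=7
x=4: not >7; aux=11
x=10: >7, count = 0*2+10 = 10; aux=12
x=9: >7, count = 10*2+9 = 29; aux=13
x=0: not >7; aux=13
count*aux = 29*13 = 377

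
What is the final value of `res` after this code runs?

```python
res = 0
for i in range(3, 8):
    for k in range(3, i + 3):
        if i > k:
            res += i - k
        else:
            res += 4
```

80

i=3,k=3: not 3>3, res = 0+4 = 4
i=3,k=4: not 3>4, res = 4+4 = 8
i=3,k=5: not 3>5, res = 8+4 = 12
i=4,k=3: 4>3, res = 12+1 = 13
i=4,k=4: not 4>4, res = 13+4 = 17
i=4,k=5: not 4>5, res = 17+4 = 21
i=4,k=6: not 4>6, res = 21+4 = 25
i=5,k=3: 5>3, res = 25+2 = 27
i=5,k=4: 5>4, res = 27+1 = 28
i=5,k=5: not 5>5, res = 28+4 = 32
i=5,k=6: not 5>6, res = 32+4 = 36
i=5,k=7: not 5>7, res = 36+4 = 40
i=6,k=3: 6>3, res = 40+3 = 43
i=6,k=4: 6>4, res = 43+2 = 45
i=6,k=5: 6>5, res = 45+1 = 46
i=6,k=6: not 6>6, res = 46+4 = 50
i=6,k=7: not 6>7, res = 50+4 = 54
i=6,k=8: not 6>8, res = 54+4 = 58
i=7,k=3: 7>3, res = 58+4 = 62
i=7,k=4: 7>4, res = 62+3 = 65
i=7,k=5: 7>5, res = 65+2 = 67
i=7,k=6: 7>6, res = 67+1 = 68
i=7,k=7: not 7>7, res = 68+4 = 72
i=7,k=8: not 7>8, res = 72+4 = 76
i=7,k=9: not 7>9, res = 76+4 = 80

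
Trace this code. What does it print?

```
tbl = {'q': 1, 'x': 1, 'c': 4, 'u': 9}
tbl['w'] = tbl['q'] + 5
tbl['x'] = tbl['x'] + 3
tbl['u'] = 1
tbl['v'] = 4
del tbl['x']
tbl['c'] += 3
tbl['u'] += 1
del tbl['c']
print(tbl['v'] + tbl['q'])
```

5

tbl['w'] = tbl['q']+5 = 6 → {'q': 1, 'x': 1, 'c': 4, 'u': 9, 'w': 6}
tbl['x'] = tbl['x']+3 = 4 → {'q': 1, 'x': 4, 'c': 4, 'u': 9, 'w': 6}
tbl['u'] = 1 → {'q': 1, 'x': 4, 'c': 4, 'u': 1, 'w': 6}
tbl['v'] = 4 → {'q': 1, 'x': 4, 'c': 4, 'u': 1, 'w': 6, 'v': 4}
del 'x' → {'q': 1, 'c': 4, 'u': 1, 'w': 6, 'v': 4}
tbl['c'] = 4+3 = 7 → {'q': 1, 'c': 7, 'u': 1, 'w': 6, 'v': 4}
tbl['u'] = 1+1 = 2 → {'q': 1, 'c': 7, 'u': 2, 'w': 6, 'v': 4}
del 'c' → {'q': 1, 'u': 2, 'w': 6, 'v': 4}
tbl['v']+tbl['q'] = 4+1 = 5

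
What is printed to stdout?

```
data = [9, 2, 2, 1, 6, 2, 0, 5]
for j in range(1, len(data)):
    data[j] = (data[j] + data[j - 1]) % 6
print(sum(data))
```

j=1: data[1] = (2+9)%6 = 5 → [9, 5, 2, 1, 6, 2, 0, 5]
j=2: data[2] = (2+5)%6 = 1 → [9, 5, 1, 1, 6, 2, 0, 5]
j=3: data[3] = (1+1)%6 = 2 → [9, 5, 1, 2, 6, 2, 0, 5]
j=4: data[4] = (6+2)%6 = 2 → [9, 5, 1, 2, 2, 2, 0, 5]
j=5: data[5] = (2+2)%6 = 4 → [9, 5, 1, 2, 2, 4, 0, 5]
j=6: data[6] = (0+4)%6 = 4 → [9, 5, 1, 2, 2, 4, 4, 5]
j=7: data[7] = (5+4)%6 = 3 → [9, 5, 1, 2, 2, 4, 4, 3]
sum = 30

30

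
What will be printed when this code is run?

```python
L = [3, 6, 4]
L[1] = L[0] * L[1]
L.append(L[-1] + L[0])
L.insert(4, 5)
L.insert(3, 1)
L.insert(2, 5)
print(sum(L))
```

L[1] = L[0]*L[1] = 3*6 = 18 → [3, 18, 4]
append L[-1]+L[0] = 4+3 = 7 → [3, 18, 4, 7]
insert 5 at 4 → [3, 18, 4, 7, 5]
insert 1 at 3 → [3, 18, 4, 1, 7, 5]
insert 5 at 2 → [3, 18, 5, 4, 1, 7, 5]
sum = 43

43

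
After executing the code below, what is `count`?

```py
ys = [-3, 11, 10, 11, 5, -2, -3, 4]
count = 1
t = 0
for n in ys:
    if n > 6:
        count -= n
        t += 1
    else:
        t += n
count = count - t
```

-35

n=-3: not >6; t=-3
n=11: >6, count = 1-11 = -10; t=-2
n=10: >6, count = (-10)-10 = -20; t=-1
n=11: >6, count = (-20)-11 = -31; t=0
n=5: not >6; t=5
n=-2: not >6; t=3
n=-3: not >6; t=0
n=4: not >6; t=4
count-t = (-31)-4 = -35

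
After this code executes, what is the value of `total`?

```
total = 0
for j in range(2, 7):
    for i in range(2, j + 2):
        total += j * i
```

j=2,i=2: total = 0+4 = 4
j=2,i=3: total = 4+6 = 10
j=3,i=2: total = 10+6 = 16
j=3,i=3: total = 16+9 = 25
j=3,i=4: total = 25+12 = 37
j=4,i=2: total = 37+8 = 45
j=4,i=3: total = 45+12 = 57
j=4,i=4: total = 57+16 = 73
j=4,i=5: total = 73+20 = 93
j=5,i=2: total = 93+10 = 103
j=5,i=3: total = 103+15 = 118
j=5,i=4: total = 118+20 = 138
j=5,i=5: total = 138+25 = 163
j=5,i=6: total = 163+30 = 193
j=6,i=2: total = 193+12 = 205
j=6,i=3: total = 205+18 = 223
j=6,i=4: total = 223+24 = 247
j=6,i=5: total = 247+30 = 277
j=6,i=6: total = 277+36 = 313
j=6,i=7: total = 313+42 = 355

355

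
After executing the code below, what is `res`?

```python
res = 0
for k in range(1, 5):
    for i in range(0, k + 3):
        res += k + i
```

k=1,i=0: res = 0+1 = 1
k=1,i=1: res = 1+2 = 3
k=1,i=2: res = 3+3 = 6
k=1,i=3: res = 6+4 = 10
k=2,i=0: res = 10+2 = 12
k=2,i=1: res = 12+3 = 15
k=2,i=2: res = 15+4 = 19
k=2,i=3: res = 19+5 = 24
k=2,i=4: res = 24+6 = 30
k=3,i=0: res = 30+3 = 33
k=3,i=1: res = 33+4 = 37
k=3,i=2: res = 37+5 = 42
k=3,i=3: res = 42+6 = 48
k=3,i=4: res = 48+7 = 55
k=3,i=5: res = 55+8 = 63
k=4,i=0: res = 63+4 = 67
k=4,i=1: res = 67+5 = 72
k=4,i=2: res = 72+6 = 78
k=4,i=3: res = 78+7 = 85
k=4,i=4: res = 85+8 = 93
k=4,i=5: res = 93+9 = 102
k=4,i=6: res = 102+10 = 112

112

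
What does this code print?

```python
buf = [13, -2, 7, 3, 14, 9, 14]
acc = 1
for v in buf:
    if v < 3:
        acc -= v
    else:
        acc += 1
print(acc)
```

v=13: not <3, acc = 1+1 = 2
v=-2: <3, acc = 2-(-2) = 4
v=7: not <3, acc = 4+1 = 5
v=3: not <3, acc = 5+1 = 6
v=14: not <3, acc = 6+1 = 7
v=9: not <3, acc = 7+1 = 8
v=14: not <3, acc = 8+1 = 9

9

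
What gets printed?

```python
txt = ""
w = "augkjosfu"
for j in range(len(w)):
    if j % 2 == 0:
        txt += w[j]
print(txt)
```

agjsu

j=0: add 'a' → 'a'
j=1: skip
j=2: add 'g' → 'ag'
j=3: skip
j=4: add 'j' → 'agj'
j=5: skip
j=6: add 's' → 'agjs'
j=7: skip
j=8: add 'u' → 'agjsu'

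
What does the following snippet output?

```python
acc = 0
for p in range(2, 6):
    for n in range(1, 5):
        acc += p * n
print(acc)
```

p=2,n=1: acc = 0+2 = 2
p=2,n=2: acc = 2+4 = 6
p=2,n=3: acc = 6+6 = 12
p=2,n=4: acc = 12+8 = 20
p=3,n=1: acc = 20+3 = 23
p=3,n=2: acc = 23+6 = 29
p=3,n=3: acc = 29+9 = 38
p=3,n=4: acc = 38+12 = 50
p=4,n=1: acc = 50+4 = 54
p=4,n=2: acc = 54+8 = 62
p=4,n=3: acc = 62+12 = 74
p=4,n=4: acc = 74+16 = 90
p=5,n=1: acc = 90+5 = 95
p=5,n=2: acc = 95+10 = 105
p=5,n=3: acc = 105+15 = 120
p=5,n=4: acc = 120+20 = 140

140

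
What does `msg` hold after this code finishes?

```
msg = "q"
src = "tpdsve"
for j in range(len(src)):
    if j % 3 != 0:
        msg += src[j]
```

'qpdve'

j=0: skip
j=1: add 'p' → 'qp'
j=2: add 'd' → 'qpd'
j=3: skip
j=4: add 'v' → 'qpdv'
j=5: add 'e' → 'qpdve'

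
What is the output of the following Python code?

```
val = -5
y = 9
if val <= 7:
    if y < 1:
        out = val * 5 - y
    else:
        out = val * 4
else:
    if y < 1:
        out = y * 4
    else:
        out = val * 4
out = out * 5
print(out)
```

val=-5, y=9
val <= 7 is True; y < 1 is False
→ out = val * 4 = -20
out = (-20)*5 = -100

-100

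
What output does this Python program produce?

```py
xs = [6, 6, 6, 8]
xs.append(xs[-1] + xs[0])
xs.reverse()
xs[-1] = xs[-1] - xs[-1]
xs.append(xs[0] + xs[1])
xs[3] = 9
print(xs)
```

append xs[-1]+xs[0] = 8+6 = 14 → [6, 6, 6, 8, 14]
reverse → [14, 8, 6, 6, 6]
xs[-1] = xs[-1]-xs[-1] = 6-6 = 0 → [14, 8, 6, 6, 0]
append xs[0]+xs[1] = 14+8 = 22 → [14, 8, 6, 6, 0, 22]
xs[3] = 9 → [14, 8, 6, 9, 0, 22]

[14, 8, 6, 9, 0, 22]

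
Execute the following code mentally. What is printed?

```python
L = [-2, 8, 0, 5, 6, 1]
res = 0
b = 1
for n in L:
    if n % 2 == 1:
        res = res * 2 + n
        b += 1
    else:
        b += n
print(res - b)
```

-4

n=-2: not odd; b=-1
n=8: not odd; b=7
n=0: not odd; b=7
n=5: odd, res = 0*2+5 = 5; b=8
n=6: not odd; b=14
n=1: odd, res = 5*2+1 = 11; b=15
res-b = 11-15 = -4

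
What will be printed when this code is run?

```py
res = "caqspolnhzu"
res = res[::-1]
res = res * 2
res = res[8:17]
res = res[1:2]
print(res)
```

a

reverse → 'uzhnlopsqac'
repeat ×2 → 'uzhnlopsqacuzhnlopsqac'
slice [8:17] → 'qacuzhnlo'
slice [1:2] → 'a'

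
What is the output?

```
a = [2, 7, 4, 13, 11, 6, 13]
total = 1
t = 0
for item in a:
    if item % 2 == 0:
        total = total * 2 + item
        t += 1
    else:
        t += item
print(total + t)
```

item=2: even, total = 1*2+2 = 4; t=1
item=7: not even; t=8
item=4: even, total = 4*2+4 = 12; t=9
item=13: not even; t=22
item=11: not even; t=33
item=6: even, total = 12*2+6 = 30; t=34
item=13: not even; t=47
total+t = 30+47 = 77

77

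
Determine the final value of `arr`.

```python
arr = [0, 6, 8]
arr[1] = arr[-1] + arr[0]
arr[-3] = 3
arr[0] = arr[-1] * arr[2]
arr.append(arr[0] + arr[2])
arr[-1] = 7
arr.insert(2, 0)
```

arr[1] = arr[-1]+arr[0] = 8+0 = 8 → [0, 8, 8]
arr[-3] = 3 → [3, 8, 8]
arr[0] = arr[-1]*arr[2] = 8*8 = 64 → [64, 8, 8]
append arr[0]+arr[2] = 64+8 = 72 → [64, 8, 8, 72]
arr[-1] = 7 → [64, 8, 8, 7]
insert 0 at 2 → [64, 8, 0, 8, 7]

[64, 8, 0, 8, 7]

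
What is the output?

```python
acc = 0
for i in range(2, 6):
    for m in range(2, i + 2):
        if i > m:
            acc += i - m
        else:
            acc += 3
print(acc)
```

34

i=2,m=2: not 2>2, acc = 0+3 = 3
i=2,m=3: not 2>3, acc = 3+3 = 6
i=3,m=2: 3>2, acc = 6+1 = 7
i=3,m=3: not 3>3, acc = 7+3 = 10
i=3,m=4: not 3>4, acc = 10+3 = 13
i=4,m=2: 4>2, acc = 13+2 = 15
i=4,m=3: 4>3, acc = 15+1 = 16
i=4,m=4: not 4>4, acc = 16+3 = 19
i=4,m=5: not 4>5, acc = 19+3 = 22
i=5,m=2: 5>2, acc = 22+3 = 25
i=5,m=3: 5>3, acc = 25+2 = 27
i=5,m=4: 5>4, acc = 27+1 = 28
i=5,m=5: not 5>5, acc = 28+3 = 31
i=5,m=6: not 5>6, acc = 31+3 = 34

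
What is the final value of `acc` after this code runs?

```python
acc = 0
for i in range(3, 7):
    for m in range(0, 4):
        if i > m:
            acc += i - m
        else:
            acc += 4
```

52

i=3,m=0: 3>0, acc = 0+3 = 3
i=3,m=1: 3>1, acc = 3+2 = 5
i=3,m=2: 3>2, acc = 5+1 = 6
i=3,m=3: not 3>3, acc = 6+4 = 10
i=4,m=0: 4>0, acc = 10+4 = 14
i=4,m=1: 4>1, acc = 14+3 = 17
i=4,m=2: 4>2, acc = 17+2 = 19
i=4,m=3: 4>3, acc = 19+1 = 20
i=5,m=0: 5>0, acc = 20+5 = 25
i=5,m=1: 5>1, acc = 25+4 = 29
i=5,m=2: 5>2, acc = 29+3 = 32
i=5,m=3: 5>3, acc = 32+2 = 34
i=6,m=0: 6>0, acc = 34+6 = 40
i=6,m=1: 6>1, acc = 40+5 = 45
i=6,m=2: 6>2, acc = 45+4 = 49
i=6,m=3: 6>3, acc = 49+3 = 52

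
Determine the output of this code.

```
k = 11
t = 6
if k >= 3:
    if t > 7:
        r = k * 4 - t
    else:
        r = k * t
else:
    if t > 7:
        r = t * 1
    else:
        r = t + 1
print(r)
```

k=11, t=6
k >= 3 is True; t > 7 is False
→ r = k * t = 66

66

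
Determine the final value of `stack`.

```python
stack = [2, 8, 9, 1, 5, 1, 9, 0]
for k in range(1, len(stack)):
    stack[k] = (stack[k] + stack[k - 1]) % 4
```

k=1: stack[1] = (8+2)%4 = 2 → [2, 2, 9, 1, 5, 1, 9, 0]
k=2: stack[2] = (9+2)%4 = 3 → [2, 2, 3, 1, 5, 1, 9, 0]
k=3: stack[3] = (1+3)%4 = 0 → [2, 2, 3, 0, 5, 1, 9, 0]
k=4: stack[4] = (5+0)%4 = 1 → [2, 2, 3, 0, 1, 1, 9, 0]
k=5: stack[5] = (1+1)%4 = 2 → [2, 2, 3, 0, 1, 2, 9, 0]
k=6: stack[6] = (9+2)%4 = 3 → [2, 2, 3, 0, 1, 2, 3, 0]
k=7: stack[7] = (0+3)%4 = 3 → [2, 2, 3, 0, 1, 2, 3, 3]

[2, 2, 3, 0, 1, 2, 3, 3]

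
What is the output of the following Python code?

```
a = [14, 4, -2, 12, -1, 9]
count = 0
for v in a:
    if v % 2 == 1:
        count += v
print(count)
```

8

v=14: not odd
v=4: not odd
v=-2: not odd
v=12: not odd
v=-1: odd, count = 0+(-1) = -1
v=9: odd, count = (-1)+9 = 8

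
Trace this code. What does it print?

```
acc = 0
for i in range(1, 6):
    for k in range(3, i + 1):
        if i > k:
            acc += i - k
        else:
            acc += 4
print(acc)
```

16

i=3,k=3: not 3>3, acc = 0+4 = 4
i=4,k=3: 4>3, acc = 4+1 = 5
i=4,k=4: not 4>4, acc = 5+4 = 9
i=5,k=3: 5>3, acc = 9+2 = 11
i=5,k=4: 5>4, acc = 11+1 = 12
i=5,k=5: not 5>5, acc = 12+4 = 16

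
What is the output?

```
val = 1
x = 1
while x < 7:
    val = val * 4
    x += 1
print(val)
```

4096

x=1: val = 1*4 = 4
x=2: val = 4*4 = 16
x=3: val = 16*4 = 64
x=4: val = 64*4 = 256
x=5: val = 256*4 = 1024
x=6: val = 1024*4 = 4096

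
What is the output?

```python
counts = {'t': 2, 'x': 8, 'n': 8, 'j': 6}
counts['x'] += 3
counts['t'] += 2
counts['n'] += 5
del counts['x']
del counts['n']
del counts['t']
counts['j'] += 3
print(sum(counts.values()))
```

9

counts['x'] = 8+3 = 11 → {'t': 2, 'x': 11, 'n': 8, 'j': 6}
counts['t'] = 2+2 = 4 → {'t': 4, 'x': 11, 'n': 8, 'j': 6}
counts['n'] = 8+5 = 13 → {'t': 4, 'x': 11, 'n': 13, 'j': 6}
del 'x' → {'t': 4, 'n': 13, 'j': 6}
del 'n' → {'t': 4, 'j': 6}
del 't' → {'j': 6}
counts['j'] = 6+3 = 9 → {'j': 9}
sum of values = 9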